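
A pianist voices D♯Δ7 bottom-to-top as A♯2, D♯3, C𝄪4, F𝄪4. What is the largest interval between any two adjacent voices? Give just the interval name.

Adjacent intervals: A♯2→D♯3 = perfect fourth; D♯3→C𝄪4 = major seventh; C𝄪4→F𝄪4 = perfect fourth.
The largest is D♯3 to C𝄪4, a major seventh (11 semitones).

major seventh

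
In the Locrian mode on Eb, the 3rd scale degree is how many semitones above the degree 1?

The scale is Eb Fb Gb Ab Bbb Cb Db.
Eb up to Gb is a minor third — 3 semitones.

3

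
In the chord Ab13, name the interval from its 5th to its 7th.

Ab13: Ab-C-Eb-Gb-Bb-F.
The 5th is Eb and the 7th is Gb.
3 letter names make it a third; at 3 semitones (a half step narrower than major) the quality is minor.

minor 3rd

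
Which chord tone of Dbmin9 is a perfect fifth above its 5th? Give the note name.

Eb

Dbmin9 is spelled Db, Fb, Ab, Cb, Eb.
The 5th is Ab. A perfect fifth above Ab is Eb.
Eb is the chord's 9th.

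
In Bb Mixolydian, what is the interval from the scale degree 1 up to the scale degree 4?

perfect fourth

The scale runs Bb C D Eb F G Ab.
Scale degree 1 = Bb; 4th scale degree = Eb.
From Bb to Eb is 5 semitones, exactly the perfect fourth.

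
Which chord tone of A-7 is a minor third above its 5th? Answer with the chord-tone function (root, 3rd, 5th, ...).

The chord tones of Am7 are A–C–E–G.
The 5th is E. A minor third above E is G.
G is the chord's 7th.

7th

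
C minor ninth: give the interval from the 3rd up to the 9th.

M7

Spelling the chord: C, E♭, G, B♭, D.
The 3rd is E♭ and the 9th is D.
Counting 7 letters and 11 half steps from E♭ gives a major seventh.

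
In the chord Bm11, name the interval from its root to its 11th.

P11

Bm11: B D F# A C# E.
Root = B; 11th = E.
From B to E is 17 semitones, exactly the perfect eleventh.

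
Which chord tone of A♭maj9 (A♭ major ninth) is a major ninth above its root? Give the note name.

Bb

A♭ major ninth: A♭, C, E♭, G, B♭.
The root is A♭. A major ninth above A♭ is B♭.
B♭ is the chord's 9th.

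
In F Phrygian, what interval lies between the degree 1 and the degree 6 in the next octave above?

F phrygian: F Gb Ab Bb C Db Eb.
Degree 1 = F; 6th degree (up an octave) = Db.
13 letter names make it a thirteenth; at 20 semitones (a half step narrower than major) the quality is minor.

minor thirteenth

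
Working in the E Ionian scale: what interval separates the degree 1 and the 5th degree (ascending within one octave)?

perfect 5th

E major: E F# G# A B C# D#.
That puts E below B.
Counting 5 letters and 7 half steps from E gives a perfect fifth.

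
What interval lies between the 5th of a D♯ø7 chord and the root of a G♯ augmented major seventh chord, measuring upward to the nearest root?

major seventh

D♯ø7 has A as its 5th, and G♯ augmented major seventh has G♯ as its root.
Counting 7 letters and 11 half steps from A gives a major seventh.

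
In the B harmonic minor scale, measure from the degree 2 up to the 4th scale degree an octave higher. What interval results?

minor 10th

The scale runs B C# D E F# G A#.
That puts C# below E.
From C# to E: 15 semitones over a tenth = minor.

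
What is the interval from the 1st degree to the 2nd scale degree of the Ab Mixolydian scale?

Ab mixolydian: Ab Bb C Db Eb F Gb.
That puts Ab below Bb.
Counting 2 letters and 2 half steps from Ab gives a major second.

major 2nd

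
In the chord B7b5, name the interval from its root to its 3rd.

major third

B7b5 is spelled B-D#-F-A.
That puts B below D#.
B up to D# spans 3 letter names and 4 semitones — a major third.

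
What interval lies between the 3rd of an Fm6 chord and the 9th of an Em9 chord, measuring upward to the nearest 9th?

augmented 6th

The 3rd of Fm6 is A♭; the 9th of Em9 is F♯.
A♭ up to F♯ is 10 semitones, a half step wider than a major sixth, so the interval is augmented.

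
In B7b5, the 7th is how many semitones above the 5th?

4

The chord tones of B7b5 are B D# F A.
F to A is a major third: 4 semitones.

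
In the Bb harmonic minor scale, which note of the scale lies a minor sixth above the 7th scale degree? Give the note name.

The scale is Bb C Db Eb F Gb A.
The 7th scale degree is A; a minor sixth above that is F — scale degree 5.

F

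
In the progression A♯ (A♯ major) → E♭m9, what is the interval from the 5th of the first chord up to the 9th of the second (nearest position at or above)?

A♯ (A♯ major) has E♯ as its 5th, and E♭m9 has F as its 9th.
From E♯ to F: 0 semitones over a second = diminished.

diminished 2nd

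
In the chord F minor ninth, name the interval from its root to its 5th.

Fm9: F Ab C Eb G.
That puts F below C.
Counting 5 letters and 7 half steps from F gives a perfect fifth.

perfect fifth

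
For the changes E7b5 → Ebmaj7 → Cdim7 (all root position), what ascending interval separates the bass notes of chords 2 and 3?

major sixth

The roots are Eb and C.
Eb up to C spans 6 letter names and 9 semitones — a major sixth.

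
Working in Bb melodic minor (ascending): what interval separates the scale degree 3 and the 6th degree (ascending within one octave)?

A4

The scale runs Bb C Db Eb F G A.
That puts Db below G.
4 letter names make it a fourth; at 6 semitones (a half step wider than perfect) the quality is augmented.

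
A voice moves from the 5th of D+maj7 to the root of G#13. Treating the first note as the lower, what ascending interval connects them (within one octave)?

minor seventh

D+maj7 has A# as its 5th, and G#13 has G# as its root.
7 letter names make it a seventh; at 10 semitones (a half step narrower than major) the quality is minor.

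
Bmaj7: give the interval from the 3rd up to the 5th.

Spelling the chord: B-D#-F#-A#.
That puts D# below F#.
From D# to F#: 3 semitones over a third = minor.

m3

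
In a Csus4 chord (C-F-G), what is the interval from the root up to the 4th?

So we need the interval from C up to F.
C up to F spans 4 letter names and 5 semitones — a perfect fourth.

perfect fourth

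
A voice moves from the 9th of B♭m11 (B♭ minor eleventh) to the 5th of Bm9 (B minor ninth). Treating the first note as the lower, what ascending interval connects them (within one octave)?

augmented 4th

B♭m11 (B♭ minor eleventh) has C as its 9th, and Bm9 (B minor ninth) has F♯ as its 5th.
C up to F♯ is 6 semitones, a half step wider than a perfect fourth, so the interval is augmented.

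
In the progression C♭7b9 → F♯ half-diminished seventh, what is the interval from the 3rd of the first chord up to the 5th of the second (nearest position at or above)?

C♭7b9 has E♭ as its 3rd, and F♯ half-diminished seventh has C as its 5th.
From E♭ to C is 9 semitones, exactly the major sixth.

major sixth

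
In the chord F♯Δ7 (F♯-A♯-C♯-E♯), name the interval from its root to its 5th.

P5

So we need the interval from F♯ up to C♯.
Counting 5 letters and 7 half steps from F♯ gives a perfect fifth.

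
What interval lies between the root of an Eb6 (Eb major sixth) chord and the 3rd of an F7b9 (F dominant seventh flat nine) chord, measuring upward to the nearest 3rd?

The root of Eb6 (Eb major sixth) is Eb; the 3rd of F7b9 (F dominant seventh flat nine) is A.
Eb up to A is 6 semitones, a half step wider than a perfect fourth, so the interval is augmented.

augmented fourth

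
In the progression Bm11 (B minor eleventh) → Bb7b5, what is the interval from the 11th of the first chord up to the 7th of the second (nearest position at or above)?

Bm11 (B minor eleventh) has E as its 11th, and Bb7b5 has Ab as its 7th.
4 letter names make it a fourth; at 4 semitones (a half step narrower than perfect) the quality is diminished.

diminished fourth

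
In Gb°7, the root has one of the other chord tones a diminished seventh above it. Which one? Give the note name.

Fbb

The chord tones of Gbdim7 are Gb, Bbb, Dbb, Fbb.
The root is Gb. A diminished seventh above Gb is Fbb.
Fbb is the chord's 7th.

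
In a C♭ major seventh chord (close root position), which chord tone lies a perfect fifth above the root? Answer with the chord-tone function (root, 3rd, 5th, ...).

5th

C♭maj7 is spelled C♭, E♭, G♭, B♭.
The root is C♭. A perfect fifth above C♭ is G♭.
G♭ is the chord's 5th.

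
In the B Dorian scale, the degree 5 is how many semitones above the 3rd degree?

The scale is B C# D E F# G# A.
D up to F# is a major third — 4 semitones.

4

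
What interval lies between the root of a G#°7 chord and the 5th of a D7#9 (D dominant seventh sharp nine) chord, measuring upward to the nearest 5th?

The root of G#°7 is G#; the 5th of D7#9 (D dominant seventh sharp nine) is A.
2 letter names make it a second; at 1 semitone (a half step narrower than major) the quality is minor.

minor second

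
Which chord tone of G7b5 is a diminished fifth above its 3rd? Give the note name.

F

The chord tones of G dominant seventh flat five are G-B-D♭-F.
The 3rd is B. A diminished fifth above B is F.
F is the chord's 7th.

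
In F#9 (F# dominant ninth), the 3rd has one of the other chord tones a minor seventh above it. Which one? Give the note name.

G#

Spelling the chord: F#-A#-C#-E-G#.
The 3rd is A#. A minor seventh above A# is G#.
G# is the chord's 9th.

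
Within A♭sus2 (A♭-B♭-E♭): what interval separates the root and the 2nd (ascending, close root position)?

That puts A♭ below B♭.
From A♭ to B♭ is 2 semitones, exactly the major second.

major 2nd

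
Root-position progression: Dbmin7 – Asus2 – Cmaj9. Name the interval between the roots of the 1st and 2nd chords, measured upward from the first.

The roots are Db and A.
From Db to A: 8 semitones over a fifth = augmented.

A5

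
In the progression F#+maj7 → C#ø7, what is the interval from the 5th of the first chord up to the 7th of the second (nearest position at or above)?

The 5th of F#+maj7 is C##; the 7th of C#ø7 is B.
7 letter names make it a seventh; at 9 semitones (a whole step narrower than major) the quality is diminished.

diminished seventh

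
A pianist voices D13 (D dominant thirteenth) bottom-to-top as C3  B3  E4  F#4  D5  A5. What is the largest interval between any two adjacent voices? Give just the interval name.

major seventh

Adjacent intervals: C3→B3 = major seventh; B3→E4 = perfect fourth; E4→F#4 = major second; F#4→D5 = minor sixth; D5→A5 = perfect fifth.
The largest is C3 to B3, a major seventh (11 semitones).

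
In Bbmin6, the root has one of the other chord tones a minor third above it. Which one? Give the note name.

Db

The chord tones of Bbmin6 are Bb, Db, F, G.
The root is Bb. A minor third above Bb is Db.
Db is the chord's 3rd.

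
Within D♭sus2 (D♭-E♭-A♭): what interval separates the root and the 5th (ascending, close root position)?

Root = D♭; 5th = A♭.
From D♭ to A♭ is 7 semitones, exactly the perfect fifth.

perfect fifth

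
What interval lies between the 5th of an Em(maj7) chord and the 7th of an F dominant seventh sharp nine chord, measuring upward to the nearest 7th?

The 5th of Em(maj7) is B; the 7th of F dominant seventh sharp nine is E♭.
4 letter names make it a fourth; at 4 semitones (a half step narrower than perfect) the quality is diminished.

d4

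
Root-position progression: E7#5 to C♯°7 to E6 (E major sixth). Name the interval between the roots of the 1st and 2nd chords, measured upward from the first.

The roots are E and C♯.
Counting 6 letters and 9 half steps from E gives a major sixth.

major 6th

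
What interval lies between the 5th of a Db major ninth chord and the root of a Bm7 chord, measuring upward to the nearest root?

augmented second

The 5th of Db major ninth is Ab; the root of Bm7 is B.
Ab up to B is 3 semitones, a half step wider than a major second, so the interval is augmented.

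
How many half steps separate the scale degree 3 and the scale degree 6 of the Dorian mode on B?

6

The scale is B C♯ D E F♯ G♯ A.
D up to G♯ is an augmented fourth — 6 semitones.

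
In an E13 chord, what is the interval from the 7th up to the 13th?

major seventh

E13: E G# B D F# C#.
That puts D below C#.
D up to C# spans 7 letter names and 11 semitones — a major seventh.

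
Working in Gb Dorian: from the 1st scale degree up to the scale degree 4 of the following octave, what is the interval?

Spelling Gb Dorian: Gb Ab Bbb Cb Db Eb Fb.
The 1st scale degree is Gb and the scale degree 4 (up an octave) is Cb.
Gb up to Cb spans 11 letter names and 17 semitones — a perfect eleventh.

perfect 11th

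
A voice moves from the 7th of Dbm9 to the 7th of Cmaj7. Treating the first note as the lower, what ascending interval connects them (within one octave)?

augmented seventh

Dbm9 has Cb as its 7th, and Cmaj7 has B as its 7th.
7 letter names make it a seventh; at 12 semitones (a half step wider than major) the quality is augmented.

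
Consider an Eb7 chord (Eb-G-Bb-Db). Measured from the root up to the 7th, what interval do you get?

Root = Eb; 7th = Db.
7 letter names make it a seventh; at 10 semitones (a half step narrower than major) the quality is minor.

minor 7th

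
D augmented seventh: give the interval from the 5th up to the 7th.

d3

D augmented seventh: D–F#–A#–C.
The 5th is A# and the 7th is C.
From A# to C: 2 semitones over a third = diminished.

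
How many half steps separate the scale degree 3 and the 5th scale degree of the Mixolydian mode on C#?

3

The scale is C# D# E# F# G# A# B.
E# up to G# is a minor third — 3 semitones.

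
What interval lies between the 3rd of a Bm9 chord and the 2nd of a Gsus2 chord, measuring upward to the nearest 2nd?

Bm9 has D as its 3rd, and Gsus2 has A as its 2nd.
D up to A spans 5 letter names and 7 semitones — a perfect fifth.

perfect fifth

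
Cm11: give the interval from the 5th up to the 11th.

minor 7th

Spelling the chord: C, Eb, G, Bb, D, F.
So we need the interval from G up to F.
7 letter names make it a seventh; at 10 semitones (a half step narrower than major) the quality is minor.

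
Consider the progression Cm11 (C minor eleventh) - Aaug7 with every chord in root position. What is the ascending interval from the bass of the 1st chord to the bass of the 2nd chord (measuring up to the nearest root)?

The roots are C and A.
C up to A spans 6 letter names and 9 semitones — a major sixth.

M6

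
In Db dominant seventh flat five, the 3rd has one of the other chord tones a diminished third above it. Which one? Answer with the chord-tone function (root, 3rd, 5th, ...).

5th

The chord tones of Db7b5 are Db–F–Abb–Cb.
The 3rd is F. A diminished third above F is Abb.
Abb is the chord's 5th.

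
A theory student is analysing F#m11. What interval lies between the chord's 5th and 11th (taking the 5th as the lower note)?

minor seventh

Spelling the chord: F#–A–C#–E–G#–B.
That puts C# below B.
7 letter names make it a seventh; at 10 semitones (a half step narrower than major) the quality is minor.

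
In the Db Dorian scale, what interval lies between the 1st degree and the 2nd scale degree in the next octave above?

The scale runs Db Eb Fb Gb Ab Bb Cb.
The 1st degree is Db and the scale degree 2 (up an octave) is Eb.
Db up to Eb spans 9 letter names and 14 semitones — a major ninth.

M9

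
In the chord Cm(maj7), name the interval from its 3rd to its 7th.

Cm(maj7) is spelled C–Eb–G–B.
That puts Eb below B.
Eb up to B is 8 semitones, a half step wider than a perfect fifth, so the interval is augmented.

augmented fifth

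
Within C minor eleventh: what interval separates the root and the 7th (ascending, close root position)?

minor 7th

Cm11 is spelled C-E♭-G-B♭-D-F.
The root is C and the 7th is B♭.
From C to B♭: 10 semitones over a seventh = minor.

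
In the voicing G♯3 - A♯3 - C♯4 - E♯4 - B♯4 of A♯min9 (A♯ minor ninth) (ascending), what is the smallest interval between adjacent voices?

Adjacent intervals: G♯3→A♯3 = major second; A♯3→C♯4 = minor third; C♯4→E♯4 = major third; E♯4→B♯4 = perfect fifth.
The smallest is G♯3 to A♯3, a major second (2 semitones).

major second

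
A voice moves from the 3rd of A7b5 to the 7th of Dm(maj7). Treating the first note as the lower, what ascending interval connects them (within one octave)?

A7b5 has C# as its 3rd, and Dm(maj7) has C# as its 7th.
C# up to C# spans 1 letter names and 0 semitones — a perfect unison.

perfect 1st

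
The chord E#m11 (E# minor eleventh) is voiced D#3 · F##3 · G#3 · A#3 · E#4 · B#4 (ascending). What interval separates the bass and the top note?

The outer voices are D#3 and B#4.
Counting 13 letters and 21 half steps from D# gives a major thirteenth.

major thirteenth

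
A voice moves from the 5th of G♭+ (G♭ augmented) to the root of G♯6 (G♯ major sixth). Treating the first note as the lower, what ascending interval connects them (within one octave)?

G♭+ (G♭ augmented) has D as its 5th, and G♯6 (G♯ major sixth) has G♯ as its root.
4 letter names make it a fourth; at 6 semitones (a half step wider than perfect) the quality is augmented.

augmented fourth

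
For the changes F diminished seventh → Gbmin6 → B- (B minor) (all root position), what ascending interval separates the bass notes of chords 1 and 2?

m2

The roots are F and Gb.
From F to Gb: 1 semitone over a second = minor.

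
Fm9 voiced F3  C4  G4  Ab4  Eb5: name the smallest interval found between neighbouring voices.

minor second

Adjacent intervals: F3→C4 = perfect fifth; C4→G4 = perfect fifth; G4→Ab4 = minor second; Ab4→Eb5 = perfect fifth.
The smallest is G4 to Ab4, a minor second (1 semitone).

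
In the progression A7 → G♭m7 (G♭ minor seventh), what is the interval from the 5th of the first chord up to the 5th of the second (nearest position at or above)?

diminished seventh

The 5th of A7 is E; the 5th of G♭m7 (G♭ minor seventh) is D♭.
From E to D♭: 9 semitones over a seventh = diminished.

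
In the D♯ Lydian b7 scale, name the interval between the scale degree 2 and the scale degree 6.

Spelling the D♯ Lydian b7 scale: D♯ E♯ F𝄪 G𝄪 A♯ B♯ C♯.
Scale degree 2 = E♯; degree 6 = B♯.
Counting 5 letters and 7 half steps from E♯ gives a perfect fifth.

perfect fifth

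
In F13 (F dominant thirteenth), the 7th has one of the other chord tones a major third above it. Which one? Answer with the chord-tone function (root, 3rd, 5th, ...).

9th

Spelling the chord: F, A, C, Eb, G, D.
The 7th is Eb. A major third above Eb is G.
G is the chord's 9th.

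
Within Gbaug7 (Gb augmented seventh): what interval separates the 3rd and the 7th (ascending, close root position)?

diminished 5th

The chord tones of Gb+7 are Gb-Bb-D-Fb.
3rd = Bb; 7th = Fb.
Bb up to Fb is 6 semitones, a half step narrower than a perfect fifth, so the interval is diminished.
That tritone between 3rd and 7th is what gives the dominant seventh its pull toward resolution.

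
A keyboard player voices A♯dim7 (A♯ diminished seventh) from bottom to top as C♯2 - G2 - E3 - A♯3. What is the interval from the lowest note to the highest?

The outer voices are C♯2 and A♯3.
C♯ up to A♯ spans 13 letter names and 21 semitones — a major thirteenth.

major thirteenth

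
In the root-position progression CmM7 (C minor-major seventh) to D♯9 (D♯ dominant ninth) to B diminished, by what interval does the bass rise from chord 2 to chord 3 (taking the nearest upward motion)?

The roots are D♯ and B.
From D♯ to B: 8 semitones over a sixth = minor.

m6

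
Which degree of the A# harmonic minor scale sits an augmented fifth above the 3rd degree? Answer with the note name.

G##

The scale is A# B# C# D# E# F# G##.
The 3rd degree is C#; an augmented fifth above that is G## — scale degree 7.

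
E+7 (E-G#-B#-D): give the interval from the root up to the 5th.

Root = E; 5th = B#.
E up to B# is 8 semitones, a half step wider than a perfect fifth, so the interval is augmented.

A5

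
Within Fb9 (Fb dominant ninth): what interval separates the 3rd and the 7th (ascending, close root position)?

Spelling the chord: Fb-Ab-Cb-Ebb-Gb.
That puts Ab below Ebb.
5 letter names make it a fifth; at 6 semitones (a half step narrower than perfect) the quality is diminished.
That tritone between 3rd and 7th is what gives the dominant seventh its pull toward resolution.

diminished 5th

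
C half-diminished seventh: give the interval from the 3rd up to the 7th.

Cm7b5 is spelled C, Eb, Gb, Bb.
The 3rd is Eb and the 7th is Bb.
Counting 5 letters and 7 half steps from Eb gives a perfect fifth.

P5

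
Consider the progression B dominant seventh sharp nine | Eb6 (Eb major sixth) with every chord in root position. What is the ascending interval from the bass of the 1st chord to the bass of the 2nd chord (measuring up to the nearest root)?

The roots are B and Eb.
B up to Eb is 4 semitones, a half step narrower than a perfect fourth, so the interval is diminished.

diminished fourth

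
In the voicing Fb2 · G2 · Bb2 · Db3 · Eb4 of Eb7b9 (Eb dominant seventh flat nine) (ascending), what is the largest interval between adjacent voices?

major ninth

Adjacent intervals: Fb2→G2 = augmented second; G2→Bb2 = minor third; Bb2→Db3 = minor third; Db3→Eb4 = major ninth.
The largest is Db3 to Eb4, a major ninth (14 semitones).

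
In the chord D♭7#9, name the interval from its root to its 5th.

The chord tones of D♭7#9 are D♭ F A♭ C♭ E.
That puts D♭ below A♭.
D♭ up to A♭ spans 5 letter names and 7 semitones — a perfect fifth.

perfect fifth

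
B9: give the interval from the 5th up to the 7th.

B9: B-D♯-F♯-A-C♯.
The 5th is F♯ and the 7th is A.
3 letter names make it a third; at 3 semitones (a half step narrower than major) the quality is minor.

m3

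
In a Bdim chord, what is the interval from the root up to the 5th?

diminished fifth

B° is spelled B D F.
Root = B; 5th = F.
5 letter names make it a fifth; at 6 semitones (a half step narrower than perfect) the quality is diminished.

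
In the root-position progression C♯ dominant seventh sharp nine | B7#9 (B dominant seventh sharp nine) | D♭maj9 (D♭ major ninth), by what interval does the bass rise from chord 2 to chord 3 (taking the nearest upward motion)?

diminished third

The roots are B and D♭.
B up to D♭ is 2 semitones, a whole step narrower than a major third, so the interval is diminished.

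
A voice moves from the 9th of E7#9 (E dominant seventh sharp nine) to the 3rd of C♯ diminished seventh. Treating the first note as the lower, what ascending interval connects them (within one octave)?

The 9th of E7#9 (E dominant seventh sharp nine) is F𝄪; the 3rd of C♯ diminished seventh is E.
F𝄪 up to E is 9 semitones, a whole step narrower than a major seventh, so the interval is diminished.

diminished seventh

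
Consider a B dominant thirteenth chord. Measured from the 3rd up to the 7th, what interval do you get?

diminished fifth

Spelling the chord: B-D♯-F♯-A-C♯-G♯.
That puts D♯ below A.
5 letter names make it a fifth; at 6 semitones (a half step narrower than perfect) the quality is diminished.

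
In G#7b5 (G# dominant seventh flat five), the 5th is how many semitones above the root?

6

Spelling the chord: G#-B#-D-F#.
G# to D is a diminished fifth: 6 semitones.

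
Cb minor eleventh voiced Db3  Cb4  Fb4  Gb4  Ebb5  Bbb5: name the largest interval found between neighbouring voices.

m7

Adjacent intervals: Db3→Cb4 = minor seventh; Cb4→Fb4 = perfect fourth; Fb4→Gb4 = major second; Gb4→Ebb5 = minor sixth; Ebb5→Bbb5 = perfect fifth.
The largest is Db3 to Cb4, a minor seventh (10 semitones).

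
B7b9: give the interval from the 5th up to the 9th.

diminished fifth

B7b9 is spelled B–D#–F#–A–C.
5th = F#; 9th = C.
F# up to C is 6 semitones, a half step narrower than a perfect fifth, so the interval is diminished.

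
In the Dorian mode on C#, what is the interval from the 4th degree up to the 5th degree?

C# dorian: C# D# E F# G# A# B.
That puts F# below G#.
F# up to G# spans 2 letter names and 2 semitones — a major second.

major 2nd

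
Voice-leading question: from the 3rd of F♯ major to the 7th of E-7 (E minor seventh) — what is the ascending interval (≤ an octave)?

diminished 4th

F♯ major has A♯ as its 3rd, and E-7 (E minor seventh) has D as its 7th.
A♯ up to D is 4 semitones, a half step narrower than a perfect fourth, so the interval is diminished.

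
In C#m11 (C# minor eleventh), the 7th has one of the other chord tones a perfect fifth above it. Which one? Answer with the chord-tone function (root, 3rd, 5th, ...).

C# minor eleventh: C#-E-G#-B-D#-F#.
The 7th is B. A perfect fifth above B is F#.
F# is the chord's 11th.

11th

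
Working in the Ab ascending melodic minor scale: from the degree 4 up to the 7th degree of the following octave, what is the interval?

augmented 11th

Ab melodic minor: Ab Bb Cb Db Eb F G.
That puts Db below G.
Db up to G is 18 semitones, a half step wider than a perfect eleventh, so the interval is augmented.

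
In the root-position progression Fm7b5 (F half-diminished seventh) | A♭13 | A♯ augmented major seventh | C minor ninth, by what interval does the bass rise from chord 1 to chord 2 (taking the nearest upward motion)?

The roots are F and A♭.
From F to A♭: 3 semitones over a third = minor.

minor 3rd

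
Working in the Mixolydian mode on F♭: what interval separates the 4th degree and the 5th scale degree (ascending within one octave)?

F♭ mixolydian: F♭ G♭ A♭ B𝄫 C♭ D♭ E𝄫.
So we need the interval from B𝄫 up to C♭.
From B𝄫 to C♭ is 2 semitones, exactly the major second.

major 2nd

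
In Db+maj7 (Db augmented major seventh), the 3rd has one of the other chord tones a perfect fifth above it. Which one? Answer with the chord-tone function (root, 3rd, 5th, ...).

Dbmaj7#5 (Db augmented major seventh) is spelled Db F A C.
The 3rd is F. A perfect fifth above F is C.
C is the chord's 7th.

7th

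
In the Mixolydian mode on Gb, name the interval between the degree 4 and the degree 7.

Spelling the Mixolydian mode on Gb: Gb Ab Bb Cb Db Eb Fb.
Degree 4 = Cb; degree 7 = Fb.
Counting 4 letters and 5 half steps from Cb gives a perfect fourth.

perfect fourth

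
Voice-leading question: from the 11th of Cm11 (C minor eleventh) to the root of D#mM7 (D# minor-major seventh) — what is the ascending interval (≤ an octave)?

augmented sixth

Cm11 (C minor eleventh) has F as its 11th, and D#mM7 (D# minor-major seventh) has D# as its root.
F up to D# is 10 semitones, a half step wider than a major sixth, so the interval is augmented.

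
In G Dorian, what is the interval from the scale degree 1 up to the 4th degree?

Spelling G Dorian: G A B♭ C D E F.
The scale degree 1 is G and the 4th scale degree is C.
Counting 4 letters and 5 half steps from G gives a perfect fourth.

perfect fourth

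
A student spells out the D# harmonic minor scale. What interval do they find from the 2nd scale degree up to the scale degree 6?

d5

Spelling the D# harmonic minor scale: D# E# F# G# A# B C##.
That puts E# below B.
From E# to B: 6 semitones over a fifth = diminished.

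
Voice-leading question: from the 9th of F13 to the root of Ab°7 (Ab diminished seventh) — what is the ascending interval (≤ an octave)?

F13 has G as its 9th, and Ab°7 (Ab diminished seventh) has Ab as its root.
2 letter names make it a second; at 1 semitone (a half step narrower than major) the quality is minor.

minor 2nd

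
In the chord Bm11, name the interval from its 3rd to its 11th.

Bm11 (B minor eleventh): B D F# A C# E.
The 3rd is D and the 11th is E.
From D to E is 14 semitones, exactly the major ninth.

M9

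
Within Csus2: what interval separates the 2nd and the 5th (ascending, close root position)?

The chord tones of Csus2 are C-D-G.
The 2nd is D and the 5th is G.
D up to G spans 4 letter names and 5 semitones — a perfect fourth.

P4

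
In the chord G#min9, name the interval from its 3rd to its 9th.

Spelling the chord: G# B D# F# A#.
So we need the interval from B up to A#.
From B to A# is 11 semitones, exactly the major seventh.

major 7th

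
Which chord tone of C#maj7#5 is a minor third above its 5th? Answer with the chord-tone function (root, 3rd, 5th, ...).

7th

C#+maj7 is spelled C# E# G## B#.
The 5th is G##. A minor third above G## is B#.
B# is the chord's 7th.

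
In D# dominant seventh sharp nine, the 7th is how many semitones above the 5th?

3

The chord tones of D#7#9 (D# dominant seventh sharp nine) are D#, F##, A#, C#, E##.
A# to C# is a minor third: 3 semitones.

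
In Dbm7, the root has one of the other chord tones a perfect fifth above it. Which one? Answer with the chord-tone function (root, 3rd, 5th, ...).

The chord tones of Db-7 are Db, Fb, Ab, Cb.
The root is Db. A perfect fifth above Db is Ab.
Ab is the chord's 5th.

5th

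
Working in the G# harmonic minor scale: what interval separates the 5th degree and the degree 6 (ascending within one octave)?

minor second

Spelling the G# harmonic minor scale: G# A# B C# D# E F##.
That puts D# below E.
From D# to E: 1 semitone over a second = minor.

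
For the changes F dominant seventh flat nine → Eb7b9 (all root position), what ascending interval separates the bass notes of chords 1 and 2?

The roots are F and Eb.
F up to Eb is 10 semitones, a half step narrower than a major seventh, so the interval is minor.

minor seventh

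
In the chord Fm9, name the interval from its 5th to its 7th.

minor third

Spelling the chord: F–Ab–C–Eb–G.
That puts C below Eb.
3 letter names make it a third; at 3 semitones (a half step narrower than major) the quality is minor.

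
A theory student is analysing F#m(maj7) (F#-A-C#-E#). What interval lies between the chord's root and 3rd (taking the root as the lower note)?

Root = F#; 3rd = A.
From F# to A: 3 semitones over a third = minor.

minor third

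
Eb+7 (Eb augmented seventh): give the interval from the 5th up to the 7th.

d3

The chord tones of Eb+7 are Eb-G-B-Db.
That puts B below Db.
B up to Db is 2 semitones, a whole step narrower than a major third, so the interval is diminished.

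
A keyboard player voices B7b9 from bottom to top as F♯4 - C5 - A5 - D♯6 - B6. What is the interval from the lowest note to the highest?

The outer voices are F♯4 and B6.
Counting 18 letters and 29 half steps from F♯ gives a perfect 18th.

perfect 18th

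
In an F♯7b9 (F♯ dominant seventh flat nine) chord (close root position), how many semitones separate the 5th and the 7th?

3

F♯7b9 (F♯ dominant seventh flat nine) is spelled F♯–A♯–C♯–E–G.
C♯ to E is a minor third: 3 semitones.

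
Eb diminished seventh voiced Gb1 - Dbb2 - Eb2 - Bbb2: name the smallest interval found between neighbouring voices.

augmented second

Adjacent intervals: Gb1→Dbb2 = diminished fifth; Dbb2→Eb2 = augmented second; Eb2→Bbb2 = diminished fifth.
The smallest is Dbb2 to Eb2, an augmented second (3 semitones).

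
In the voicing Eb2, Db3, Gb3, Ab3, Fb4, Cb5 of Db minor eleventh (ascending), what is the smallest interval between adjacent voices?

major second

Adjacent intervals: Eb2→Db3 = minor seventh; Db3→Gb3 = perfect fourth; Gb3→Ab3 = major second; Ab3→Fb4 = minor sixth; Fb4→Cb5 = perfect fifth.
The smallest is Gb3 to Ab3, a major second (2 semitones).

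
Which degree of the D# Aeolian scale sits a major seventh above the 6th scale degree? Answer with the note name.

The scale is D# E# F# G# A# B C#.
The 6th scale degree is B; a major seventh above that is A# — scale degree 5.

A#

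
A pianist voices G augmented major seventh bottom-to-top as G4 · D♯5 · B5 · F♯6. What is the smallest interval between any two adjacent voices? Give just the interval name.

Adjacent intervals: G4→D♯5 = augmented fifth; D♯5→B5 = minor sixth; B5→F♯6 = perfect fifth.
The smallest is B5 to F♯6, a perfect fifth (7 semitones).

P5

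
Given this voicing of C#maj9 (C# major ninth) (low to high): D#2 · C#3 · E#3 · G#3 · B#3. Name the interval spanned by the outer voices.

M13

The outer voices are D#2 and B#3.
Counting 13 letters and 21 half steps from D# gives a major thirteenth.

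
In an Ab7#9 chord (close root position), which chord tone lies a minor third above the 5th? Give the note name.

Spelling the chord: Ab, C, Eb, Gb, B.
The 5th is Eb. A minor third above Eb is Gb.
Gb is the chord's 7th.

Gb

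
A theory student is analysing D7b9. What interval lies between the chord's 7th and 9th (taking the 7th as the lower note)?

minor third

D dominant seventh flat nine: D-F♯-A-C-E♭.
The 7th is C and the 9th is E♭.
From C to E♭: 3 semitones over a third = minor.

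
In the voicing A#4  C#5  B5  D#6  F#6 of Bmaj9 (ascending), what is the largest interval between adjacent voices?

Adjacent intervals: A#4→C#5 = minor third; C#5→B5 = minor seventh; B5→D#6 = major third; D#6→F#6 = minor third.
The largest is C#5 to B5, a minor seventh (10 semitones).

minor 7th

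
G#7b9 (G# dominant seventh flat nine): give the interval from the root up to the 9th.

G#7b9 is spelled G#–B#–D#–F#–A.
The root is G# and the 9th is A.
From G# to A: 13 semitones over a ninth = minor.

minor 9th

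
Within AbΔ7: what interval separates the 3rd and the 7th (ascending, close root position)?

The chord tones of AbM7 (Ab major seventh) are Ab C Eb G.
3rd = C; 7th = G.
From C to G is 7 semitones, exactly the perfect fifth.

perfect 5th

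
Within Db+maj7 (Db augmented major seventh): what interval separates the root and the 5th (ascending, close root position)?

A5

Db augmented major seventh: Db–F–A–C.
The root is Db and the 5th is A.
Db up to A is 8 semitones, a half step wider than a perfect fifth, so the interval is augmented.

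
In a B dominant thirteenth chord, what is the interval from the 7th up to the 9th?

B13 (B dominant thirteenth) is spelled B, D#, F#, A, C#, G#.
The 7th is A and the 9th is C#.
A up to C# spans 3 letter names and 4 semitones — a major third.

major third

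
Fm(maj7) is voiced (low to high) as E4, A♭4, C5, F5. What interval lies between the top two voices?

Those voices are C5 and F5.
C up to F spans 4 letter names and 5 semitones — a perfect fourth.

perfect 4th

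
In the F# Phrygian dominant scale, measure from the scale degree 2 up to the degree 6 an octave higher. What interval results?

perfect twelfth

Spelling the F# Phrygian dominant scale: F# G A# B C# D E.
So we need the interval from G up to D.
From G to D is 19 semitones, exactly the perfect twelfth.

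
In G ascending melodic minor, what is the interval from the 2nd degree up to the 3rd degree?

Spelling G ascending melodic minor: G A Bb C D E F#.
The 2nd degree is A and the scale degree 3 is Bb.
2 letter names make it a second; at 1 semitone (a half step narrower than major) the quality is minor.

minor 2nd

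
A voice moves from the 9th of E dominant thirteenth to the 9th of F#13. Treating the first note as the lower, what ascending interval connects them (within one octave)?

E dominant thirteenth has F# as its 9th, and F#13 has G# as its 9th.
From F# to G# is 2 semitones, exactly the major second.

major second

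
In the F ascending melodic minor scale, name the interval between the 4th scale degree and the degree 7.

Spelling the F ascending melodic minor scale: F G Ab Bb C D E.
4th scale degree = Bb; 7th scale degree = E.
From Bb to E: 6 semitones over a fourth = augmented.

A4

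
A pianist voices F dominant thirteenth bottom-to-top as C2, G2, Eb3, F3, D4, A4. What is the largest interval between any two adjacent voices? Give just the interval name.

Adjacent intervals: C2→G2 = perfect fifth; G2→Eb3 = minor sixth; Eb3→F3 = major second; F3→D4 = major sixth; D4→A4 = perfect fifth.
The largest is F3 to D4, a major sixth (9 semitones).

major sixth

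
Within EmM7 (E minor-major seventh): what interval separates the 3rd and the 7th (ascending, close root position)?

augmented fifth

Spelling the chord: E, G, B, D#.
The 3rd is G and the 7th is D#.
From G to D#: 8 semitones over a fifth = augmented.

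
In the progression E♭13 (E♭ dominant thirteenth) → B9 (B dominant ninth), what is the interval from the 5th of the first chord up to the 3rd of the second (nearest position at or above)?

The 5th of E♭13 (E♭ dominant thirteenth) is B♭; the 3rd of B9 (B dominant ninth) is D♯.
From B♭ to D♯: 5 semitones over a third = augmented.

augmented third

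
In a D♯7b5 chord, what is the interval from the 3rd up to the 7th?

diminished fifth

D♯7b5 is spelled D♯-F𝄪-A-C♯.
3rd = F𝄪; 7th = C♯.
F𝄪 up to C♯ is 6 semitones, a half step narrower than a perfect fifth, so the interval is diminished.
This 3–7 tritone is the characteristic tension at the heart of the dominant sound.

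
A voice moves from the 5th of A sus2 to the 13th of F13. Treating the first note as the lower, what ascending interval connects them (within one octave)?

The 5th of A sus2 is E; the 13th of F13 is D.
7 letter names make it a seventh; at 10 semitones (a half step narrower than major) the quality is minor.

minor seventh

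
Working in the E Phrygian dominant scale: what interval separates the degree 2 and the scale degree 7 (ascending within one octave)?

E phrygian dominant: E F G♯ A B C D.
The degree 2 is F and the 7th scale degree is D.
From F to D is 9 semitones, exactly the major sixth.

M6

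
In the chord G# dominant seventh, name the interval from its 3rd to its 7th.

diminished fifth

The chord tones of G#7 are G#–B#–D#–F#.
3rd = B#; 7th = F#.
From B# to F#: 6 semitones over a fifth = diminished.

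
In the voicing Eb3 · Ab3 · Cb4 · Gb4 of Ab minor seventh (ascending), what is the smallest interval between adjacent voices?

Adjacent intervals: Eb3→Ab3 = perfect fourth; Ab3→Cb4 = minor third; Cb4→Gb4 = perfect fifth.
The smallest is Ab3 to Cb4, a minor third (3 semitones).

minor third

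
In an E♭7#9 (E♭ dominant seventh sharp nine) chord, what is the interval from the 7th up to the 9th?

augmented third

E♭7#9 is spelled E♭-G-B♭-D♭-F♯.
The 7th is D♭ and the 9th is F♯.
D♭ up to F♯ is 5 semitones, a half step wider than a major third, so the interval is augmented.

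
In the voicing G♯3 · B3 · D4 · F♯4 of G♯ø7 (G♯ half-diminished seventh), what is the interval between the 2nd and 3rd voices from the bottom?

Those voices are B3 and D4.
3 letter names make it a third; at 3 semitones (a half step narrower than major) the quality is minor.

minor 3rd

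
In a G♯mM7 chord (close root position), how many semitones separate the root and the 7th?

11

The chord tones of G♯mM7 (G♯ minor-major seventh) are G♯–B–D♯–F𝄪.
G♯ to F𝄪 is a major seventh: 11 semitones.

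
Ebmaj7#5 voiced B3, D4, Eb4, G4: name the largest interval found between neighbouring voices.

major third

Adjacent intervals: B3→D4 = minor third; D4→Eb4 = minor second; Eb4→G4 = major third.
The largest is Eb4 to G4, a major third (4 semitones).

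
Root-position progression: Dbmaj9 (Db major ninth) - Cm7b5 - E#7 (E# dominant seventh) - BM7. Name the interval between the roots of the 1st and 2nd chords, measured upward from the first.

major 7th

The roots are Db and C.
Counting 7 letters and 11 half steps from Db gives a major seventh.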